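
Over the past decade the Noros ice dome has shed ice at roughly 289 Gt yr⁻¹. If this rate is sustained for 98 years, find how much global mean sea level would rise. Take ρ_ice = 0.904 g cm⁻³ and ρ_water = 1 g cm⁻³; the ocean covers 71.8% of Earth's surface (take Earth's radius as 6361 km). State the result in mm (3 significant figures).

≈ 77.6 mm

Total mass lost = 289 Gt/yr × 98 yr = 2.832×10^4 Gt = 2.832×10^16 kg.
ρ_w = 1 g cm⁻³ = 1000 kg m⁻³, so water volume = 2.832×10^16 / 1000 = 2.832×10^13 m³.
Δh = 2.832×10^13 / 3.65×10^14 = 0.0776 m = 77.6 mm.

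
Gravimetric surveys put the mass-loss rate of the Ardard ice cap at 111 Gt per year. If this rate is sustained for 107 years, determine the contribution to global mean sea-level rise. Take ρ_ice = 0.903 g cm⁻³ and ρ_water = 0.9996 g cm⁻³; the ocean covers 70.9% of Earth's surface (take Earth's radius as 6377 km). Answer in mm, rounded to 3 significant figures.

≈ 32.8 mm

Total mass lost = 111 Gt/yr × 107 yr = 1.188×10^4 Gt = 1.188×10^16 kg.
ρ_w = 0.9996 g cm⁻³ = 999.6 kg m⁻³, so water volume = 1.188×10^16 / 999.6 = 1.188×10^13 m³.
Δh = 1.188×10^13 / 3.62×10^14 = 0.0328 m = 32.8 mm.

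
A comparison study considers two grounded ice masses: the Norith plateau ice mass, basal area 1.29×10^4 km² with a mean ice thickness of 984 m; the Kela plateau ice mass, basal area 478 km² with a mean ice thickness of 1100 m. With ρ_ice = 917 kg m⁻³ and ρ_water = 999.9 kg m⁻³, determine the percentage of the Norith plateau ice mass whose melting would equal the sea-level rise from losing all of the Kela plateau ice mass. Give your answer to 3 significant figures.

≈ 4.14 %

Equal sea-level rise means equal mass of meltwater, i.e. equal mass of ice lost.
Ice mass of Kela: 4.822×10^14 kg; ice mass of Norith: 1.164×10^16 kg.
Fraction required = 4.822×10^14 / 1.164×10^16 = 0.0414 → 4.14 %.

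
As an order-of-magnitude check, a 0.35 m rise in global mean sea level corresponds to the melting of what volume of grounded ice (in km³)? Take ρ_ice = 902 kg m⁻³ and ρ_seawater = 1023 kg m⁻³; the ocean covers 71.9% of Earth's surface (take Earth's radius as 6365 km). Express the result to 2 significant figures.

≈ 1.5×10^5 km³

Required water volume = Δh × A = 0.35 m × 3.66×10^14 m² = 1.281×10^14 m³ = 1.281×10^5 km³.
Ice volume = water volume × ρ_w/ρ_ice = 1.281×10^5 × 1023/902 = 1.5×10^5 km³.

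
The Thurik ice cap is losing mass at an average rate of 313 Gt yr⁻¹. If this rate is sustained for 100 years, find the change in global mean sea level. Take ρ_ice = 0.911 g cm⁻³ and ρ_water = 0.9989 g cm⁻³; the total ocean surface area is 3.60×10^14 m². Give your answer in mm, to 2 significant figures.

≈ 87 mm

Total mass lost = 313 Gt/yr × 100 yr = 3.130×10^4 Gt = 3.130×10^16 kg.
ρ_w = 0.9989 g cm⁻³ = 998.9 kg m⁻³, so water volume = 3.130×10^16 / 998.9 = 3.133×10^13 m³.
Δh = 3.133×10^13 / 3.60×10^14 = 0.0870 m = 87 mm.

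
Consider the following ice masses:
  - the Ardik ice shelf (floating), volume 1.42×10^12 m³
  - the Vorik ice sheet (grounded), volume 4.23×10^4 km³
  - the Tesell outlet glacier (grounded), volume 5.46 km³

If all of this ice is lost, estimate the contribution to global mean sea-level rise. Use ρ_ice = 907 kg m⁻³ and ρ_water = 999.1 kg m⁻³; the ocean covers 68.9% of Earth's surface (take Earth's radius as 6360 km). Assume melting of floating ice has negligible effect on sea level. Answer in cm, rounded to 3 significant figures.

The Ardik ice shelf is floating and already displaces its own weight of water, so its melt adds essentially nothing to sea level.
Vorik: 4.23×10^4 km³ × (907/999.1) = 3.840×10^4 km³ of water.
Tesell: 5.46 km³ × (907/999.1) = 4.957 km³ of water.
Total added water ≈ 3.841×10^13 m³ over 3.50×10^14 m² → Δh = 0.110 m = 11.0 cm.

≈ 11.0 cm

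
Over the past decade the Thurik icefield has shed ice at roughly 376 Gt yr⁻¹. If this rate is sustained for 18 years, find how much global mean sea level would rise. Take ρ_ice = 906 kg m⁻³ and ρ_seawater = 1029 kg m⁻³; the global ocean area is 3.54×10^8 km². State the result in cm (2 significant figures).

Total mass lost = 376 Gt/yr × 18 yr = 6768 Gt = 6.768×10^15 kg.
ρ_w = 1029 kg m⁻³, so water volume = 6.768×10^15 / 1029 = 6.577×10^12 m³.
Δh = 6.577×10^12 / 3.54×10^14 = 0.0186 m = 1.9 cm.

≈ 1.9 cm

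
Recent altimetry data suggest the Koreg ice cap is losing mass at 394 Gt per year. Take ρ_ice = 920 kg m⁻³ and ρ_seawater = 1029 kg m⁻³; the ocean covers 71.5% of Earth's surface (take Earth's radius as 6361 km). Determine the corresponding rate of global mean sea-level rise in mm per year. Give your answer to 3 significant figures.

≈ 1.05 mm/yr

ρ_w = 1029 kg m⁻³. Annual water volume added = 394 Gt / ρ_w = 3.940×10^14 kg / 1029 kg m⁻³ = 3.829×10^11 m³.
Δh per year = 3.829×10^11 / 3.64×10^14 = 1.05×10^-3 m = 1.05 mm.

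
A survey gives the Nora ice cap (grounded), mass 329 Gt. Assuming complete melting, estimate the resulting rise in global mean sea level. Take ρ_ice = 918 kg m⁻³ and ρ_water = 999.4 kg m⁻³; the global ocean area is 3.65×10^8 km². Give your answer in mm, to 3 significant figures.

Nora: 329 Gt = 3.290×10^14 kg; dividing by ρ_w = 999.4 kg m⁻³ gives 3.292×10^11 m³ of water.
Spread over 3.65×10^14 m² of ocean, Δh = 3.292×10^11 / 3.65×10^14 = 9.02×10^-4 m = 0.902 mm.

≈ 0.902 mm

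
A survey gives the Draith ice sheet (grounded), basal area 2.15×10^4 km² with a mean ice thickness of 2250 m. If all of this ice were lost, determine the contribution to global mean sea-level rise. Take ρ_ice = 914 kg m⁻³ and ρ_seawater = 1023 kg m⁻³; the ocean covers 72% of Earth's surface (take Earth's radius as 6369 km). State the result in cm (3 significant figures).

≈ 11.8 cm

Draith: ice volume = 2.15×10^4 km² × 2250 m = 4.838×10^4 km³; 4.838×10^4 × (914/1023) = 4.322×10^4 km³ of water.
Spread over 3.67×10^14 m² of ocean, Δh = 4.322×10^13 / 3.67×10^14 = 0.118 m = 11.8 cm.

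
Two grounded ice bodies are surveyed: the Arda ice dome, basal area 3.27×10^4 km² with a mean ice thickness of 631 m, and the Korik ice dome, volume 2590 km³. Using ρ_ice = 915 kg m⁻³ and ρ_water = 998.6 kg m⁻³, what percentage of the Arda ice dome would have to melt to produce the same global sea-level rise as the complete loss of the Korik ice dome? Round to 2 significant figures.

Equal sea-level rise means equal mass of meltwater, i.e. equal mass of ice lost.
Ice mass of Korik: 2.370×10^15 kg; ice mass of Arda: 1.888×10^16 kg.
Fraction required = 2.370×10^15 / 1.888×10^16 = 0.126 → 13 %.

≈ 13 %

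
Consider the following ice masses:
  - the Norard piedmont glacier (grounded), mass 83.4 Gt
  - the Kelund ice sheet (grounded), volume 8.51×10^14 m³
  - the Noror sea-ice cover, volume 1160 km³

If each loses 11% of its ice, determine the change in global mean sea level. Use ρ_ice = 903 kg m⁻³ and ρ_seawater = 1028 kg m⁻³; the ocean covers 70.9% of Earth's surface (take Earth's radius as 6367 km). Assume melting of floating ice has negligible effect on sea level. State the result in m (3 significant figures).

Norard: 0.11 × 83.4 Gt = 9.174×10^12 kg; dividing by ρ_w = 1028 kg m⁻³ gives 8.924×10^9 m³ of water.
Kelund: 0.11 × 8.51×10^14 m³ × (903/1028) = 8.223×10^13 m³ of water.
The Noror sea-ice cover is floating and already displaces its own weight of water, so its melt adds essentially nothing to sea level.
Total added water ≈ 8.224×10^13 m³ over 3.61×10^14 m² → Δh = 0.228 m.

≈ 0.228 m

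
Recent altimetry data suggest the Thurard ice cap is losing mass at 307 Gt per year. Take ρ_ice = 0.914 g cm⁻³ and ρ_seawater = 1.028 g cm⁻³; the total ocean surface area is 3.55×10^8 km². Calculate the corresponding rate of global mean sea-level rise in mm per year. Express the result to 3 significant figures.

ρ_w = 1.028 g cm⁻³ = 1028 kg m⁻³. Annual water volume added = 307 Gt / ρ_w = 3.070×10^14 kg / 1028 kg m⁻³ = 2.986×10^11 m³.
Δh per year = 2.986×10^11 / 3.55×10^14 = 8.41×10^-4 m = 0.841 mm.

≈ 0.841 mm/yr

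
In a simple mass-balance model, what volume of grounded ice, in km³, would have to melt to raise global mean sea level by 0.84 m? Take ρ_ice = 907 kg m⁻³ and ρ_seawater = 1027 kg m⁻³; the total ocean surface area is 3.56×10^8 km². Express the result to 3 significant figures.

Required water volume = Δh × A = 0.84 m × 3.56×10^14 m² = 2.990×10^14 m³ = 2.990×10^5 km³.
Ice volume = water volume × ρ_w/ρ_ice = 2.990×10^5 × 1027/907 = 3.39×10^5 km³.

≈ 3.39×10^5 km³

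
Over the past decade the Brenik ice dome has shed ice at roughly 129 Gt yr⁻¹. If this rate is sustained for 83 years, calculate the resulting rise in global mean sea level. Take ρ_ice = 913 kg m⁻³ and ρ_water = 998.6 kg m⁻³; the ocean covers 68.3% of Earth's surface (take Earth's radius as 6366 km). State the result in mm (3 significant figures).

≈ 30.8 mm

Total mass lost = 129 Gt/yr × 83 yr = 1.071×10^4 Gt = 1.071×10^16 kg.
ρ_w = 998.6 kg m⁻³, so water volume = 1.071×10^16 / 998.6 = 1.072×10^13 m³.
Δh = 1.072×10^13 / 3.48×10^14 = 0.0308 m = 30.8 mm.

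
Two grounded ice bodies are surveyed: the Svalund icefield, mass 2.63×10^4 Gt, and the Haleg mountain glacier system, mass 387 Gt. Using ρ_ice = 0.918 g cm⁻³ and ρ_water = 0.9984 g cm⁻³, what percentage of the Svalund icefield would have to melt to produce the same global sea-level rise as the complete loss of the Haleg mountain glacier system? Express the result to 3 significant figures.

≈ 1.47 %

Equal sea-level rise means equal mass of meltwater, i.e. equal mass of ice lost.
Ice mass of Haleg: 3.870×10^14 kg; ice mass of Svalund: 2.630×10^16 kg.
Fraction required = 3.870×10^14 / 2.630×10^16 = 0.0147 → 1.47 %.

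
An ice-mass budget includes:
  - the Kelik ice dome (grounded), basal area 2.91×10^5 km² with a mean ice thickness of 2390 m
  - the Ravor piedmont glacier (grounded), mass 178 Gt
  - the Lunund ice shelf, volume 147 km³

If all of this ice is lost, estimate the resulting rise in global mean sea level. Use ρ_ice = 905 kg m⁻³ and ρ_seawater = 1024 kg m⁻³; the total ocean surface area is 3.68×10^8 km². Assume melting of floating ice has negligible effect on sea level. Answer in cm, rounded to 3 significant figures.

Kelik: ice volume = 2.91×10^5 km² × 2390 m = 6.955×10^5 km³; 6.955×10^5 × (905/1024) = 6.147×10^5 km³ of water.
Ravor: 178 Gt = 1.780×10^14 kg; dividing by ρ_w = 1024 kg m⁻³ gives 1.738×10^11 m³ of water.
The Lunund ice shelf is floating and already displaces its own weight of water, so its melt adds essentially nothing to sea level.
Total added water ≈ 6.148×10^14 m³ over 3.68×10^14 m² → Δh = 1.67 m = 167 cm.

≈ 167 cm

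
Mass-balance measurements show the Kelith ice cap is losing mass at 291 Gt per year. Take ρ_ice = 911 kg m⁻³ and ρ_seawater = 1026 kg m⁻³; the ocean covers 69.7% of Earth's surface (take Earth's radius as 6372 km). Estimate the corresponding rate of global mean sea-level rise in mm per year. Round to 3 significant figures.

ρ_w = 1026 kg m⁻³. Annual water volume added = 291 Gt / ρ_w = 2.910×10^14 kg / 1026 kg m⁻³ = 2.836×10^11 m³.
Δh per year = 2.836×10^11 / 3.56×10^14 = 7.98×10^-4 m = 0.798 mm.

≈ 0.798 mm/yr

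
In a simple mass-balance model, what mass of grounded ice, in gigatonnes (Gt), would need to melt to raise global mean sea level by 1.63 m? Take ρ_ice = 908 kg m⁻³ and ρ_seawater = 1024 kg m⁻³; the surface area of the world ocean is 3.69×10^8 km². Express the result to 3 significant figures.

≈ 6.16×10^5 Gt

Required water volume = Δh × A = 1.63 m × 3.69×10^14 m² = 6.015×10^14 m³.
ρ_w = 1024 kg m⁻³, so the mass of water = 6.015×10^14 m³ × 1024 kg m⁻³ = 6.159×10^17 kg = 6.16×10^5 Gt (and the same mass of ice, by conservation).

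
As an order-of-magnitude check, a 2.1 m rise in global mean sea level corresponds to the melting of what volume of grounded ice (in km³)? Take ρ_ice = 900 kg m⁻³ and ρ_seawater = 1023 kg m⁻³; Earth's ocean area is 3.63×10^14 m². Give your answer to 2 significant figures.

Required water volume = Δh × A = 2.1 m × 3.63×10^14 m² = 7.623×10^14 m³ = 7.623×10^5 km³.
Ice volume = water volume × ρ_w/ρ_ice = 7.623×10^5 × 1023/900 = 8.7×10^5 km³.

≈ 8.7×10^5 km³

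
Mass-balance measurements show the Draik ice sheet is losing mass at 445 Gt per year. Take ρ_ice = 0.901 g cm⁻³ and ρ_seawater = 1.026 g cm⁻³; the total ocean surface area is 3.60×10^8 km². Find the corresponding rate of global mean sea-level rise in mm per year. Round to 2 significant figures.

≈ 1.2 mm/yr

ρ_w = 1.026 g cm⁻³ = 1026 kg m⁻³. Annual water volume added = 445 Gt / ρ_w = 4.450×10^14 kg / 1026 kg m⁻³ = 4.337×10^11 m³.
Δh per year = 4.337×10^11 / 3.60×10^14 = 1.20×10^-3 m = 1.2 mm.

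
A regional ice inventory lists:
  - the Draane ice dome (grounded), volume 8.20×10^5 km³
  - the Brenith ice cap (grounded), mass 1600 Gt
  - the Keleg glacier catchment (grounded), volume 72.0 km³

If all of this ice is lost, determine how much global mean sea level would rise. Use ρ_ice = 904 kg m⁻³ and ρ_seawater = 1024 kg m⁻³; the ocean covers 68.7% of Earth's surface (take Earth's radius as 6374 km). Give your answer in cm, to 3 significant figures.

≈ 207 cm

Draane: 8.20×10^5 km³ × (904/1024) = 7.239×10^5 km³ of water.
Brenith: 1600 Gt = 1.600×10^15 kg; dividing by ρ_w = 1024 kg m⁻³ gives 1.562×10^12 m³ of water.
Keleg: 72.0 km³ × (904/1024) = 63.56 km³ of water.
Total added water ≈ 7.255×10^14 m³ over 3.51×10^14 m² → Δh = 2.07 m = 207 cm.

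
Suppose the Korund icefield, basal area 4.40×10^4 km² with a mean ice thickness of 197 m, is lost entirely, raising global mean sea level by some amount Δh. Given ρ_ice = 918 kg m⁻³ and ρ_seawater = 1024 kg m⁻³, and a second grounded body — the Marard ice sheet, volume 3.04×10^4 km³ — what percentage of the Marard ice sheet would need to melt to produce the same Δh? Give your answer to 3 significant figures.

Equal sea-level rise means equal mass of meltwater, i.e. equal mass of ice lost.
Ice mass of Korund: 7.957×10^15 kg; ice mass of Marard: 2.791×10^16 kg.
Fraction required = 7.957×10^15 / 2.791×10^16 = 0.285 → 28.5 %.

≈ 28.5 %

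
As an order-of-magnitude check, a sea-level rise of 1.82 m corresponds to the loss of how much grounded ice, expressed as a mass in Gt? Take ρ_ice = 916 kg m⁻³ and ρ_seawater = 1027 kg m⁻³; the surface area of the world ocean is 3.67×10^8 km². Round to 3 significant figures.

Required water volume = Δh × A = 1.82 m × 3.67×10^14 m² = 6.679×10^14 m³.
ρ_w = 1027 kg m⁻³, so the mass of water = 6.679×10^14 m³ × 1027 kg m⁻³ = 6.860×10^17 kg = 6.86×10^5 Gt (and the same mass of ice, by conservation).

≈ 6.86×10^5 Gt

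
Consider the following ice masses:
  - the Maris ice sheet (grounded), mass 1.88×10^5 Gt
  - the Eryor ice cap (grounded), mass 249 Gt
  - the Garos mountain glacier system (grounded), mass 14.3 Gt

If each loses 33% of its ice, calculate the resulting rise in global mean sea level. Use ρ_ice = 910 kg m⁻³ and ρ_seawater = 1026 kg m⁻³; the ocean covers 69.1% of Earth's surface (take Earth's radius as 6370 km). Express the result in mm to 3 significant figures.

Maris: 0.33 × 1.88×10^5 Gt = 6.204×10^16 kg; dividing by ρ_w = 1026 kg m⁻³ gives 6.047×10^13 m³ of water.
Eryor: 0.33 × 249 Gt = 8.217×10^13 kg; dividing by ρ_w = 1026 kg m⁻³ gives 8.009×10^10 m³ of water.
Garos: 0.33 × 14.3 Gt = 4.719×10^12 kg; dividing by ρ_w = 1026 kg m⁻³ gives 4.599×10^9 m³ of water.
Total added water ≈ 6.055×10^13 m³ over 3.52×10^14 m² → Δh = 0.172 m = 172 mm.

≈ 172 mm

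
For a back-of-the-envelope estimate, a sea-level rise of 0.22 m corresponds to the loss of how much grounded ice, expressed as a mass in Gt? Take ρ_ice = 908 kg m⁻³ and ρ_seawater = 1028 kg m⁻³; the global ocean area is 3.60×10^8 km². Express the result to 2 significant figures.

Required water volume = Δh × A = 0.22 m × 3.60×10^14 m² = 7.920×10^13 m³.
ρ_w = 1028 kg m⁻³, so the mass of water = 7.920×10^13 m³ × 1028 kg m⁻³ = 8.142×10^16 kg = 8.1×10^4 Gt (and the same mass of ice, by conservation).

≈ 8.1×10^4 Gt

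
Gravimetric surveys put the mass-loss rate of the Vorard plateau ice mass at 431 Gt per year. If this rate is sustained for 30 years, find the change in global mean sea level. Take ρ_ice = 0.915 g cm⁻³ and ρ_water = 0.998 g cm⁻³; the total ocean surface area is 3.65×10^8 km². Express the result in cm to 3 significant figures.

Total mass lost = 431 Gt/yr × 30 yr = 1.293×10^4 Gt = 1.293×10^16 kg.
ρ_w = 0.998 g cm⁻³ = 998 kg m⁻³, so water volume = 1.293×10^16 / 998 = 1.296×10^13 m³.
Δh = 1.296×10^13 / 3.65×10^14 = 0.0355 m = 3.55 cm.

≈ 3.55 cm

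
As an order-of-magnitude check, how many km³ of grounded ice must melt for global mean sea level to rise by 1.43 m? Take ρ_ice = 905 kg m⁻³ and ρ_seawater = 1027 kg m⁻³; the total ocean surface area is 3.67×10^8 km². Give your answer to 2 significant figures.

Required water volume = Δh × A = 1.43 m × 3.67×10^14 m² = 5.248×10^14 m³ = 5.248×10^5 km³.
Ice volume = water volume × ρ_w/ρ_ice = 5.248×10^5 × 1027/905 = 6.0×10^5 km³.

≈ 6.0×10^5 km³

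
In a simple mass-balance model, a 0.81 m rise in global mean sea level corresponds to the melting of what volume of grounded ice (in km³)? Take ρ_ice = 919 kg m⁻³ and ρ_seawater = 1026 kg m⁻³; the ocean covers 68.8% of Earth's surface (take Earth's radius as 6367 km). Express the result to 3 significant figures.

≈ 3.17×10^5 km³

Required water volume = Δh × A = 0.81 m × 3.50×10^14 m² = 2.839×10^14 m³ = 2.839×10^5 km³.
Ice volume = water volume × ρ_w/ρ_ice = 2.839×10^5 × 1026/919 = 3.17×10^5 km³.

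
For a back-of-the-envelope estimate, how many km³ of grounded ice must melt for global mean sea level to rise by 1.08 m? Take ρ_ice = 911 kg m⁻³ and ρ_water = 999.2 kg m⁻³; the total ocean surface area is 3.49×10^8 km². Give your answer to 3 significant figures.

≈ 4.13×10^5 km³

Required water volume = Δh × A = 1.08 m × 3.49×10^14 m² = 3.769×10^14 m³ = 3.769×10^5 km³.
Ice volume = water volume × ρ_w/ρ_ice = 3.769×10^5 × 999.2/911 = 4.13×10^5 km³.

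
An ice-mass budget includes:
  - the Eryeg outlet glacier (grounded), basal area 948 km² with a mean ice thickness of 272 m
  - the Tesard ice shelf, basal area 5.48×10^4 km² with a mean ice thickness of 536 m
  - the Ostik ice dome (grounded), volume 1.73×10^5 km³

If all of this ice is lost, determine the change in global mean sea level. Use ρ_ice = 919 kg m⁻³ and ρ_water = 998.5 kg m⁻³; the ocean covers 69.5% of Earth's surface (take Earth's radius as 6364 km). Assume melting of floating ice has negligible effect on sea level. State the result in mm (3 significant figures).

Eryeg: ice volume = 948 km² × 272 m = 257.9 km³; 257.9 × (919/998.5) = 237.3 km³ of water.
The Tesard ice shelf is floating and already displaces its own weight of water, so its melt adds essentially nothing to sea level.
Ostik: 1.73×10^5 km³ × (919/998.5) = 1.592×10^5 km³ of water.
Total added water ≈ 1.595×10^14 m³ over 3.54×10^14 m² → Δh = 0.451 m = 451 mm.

≈ 451 mm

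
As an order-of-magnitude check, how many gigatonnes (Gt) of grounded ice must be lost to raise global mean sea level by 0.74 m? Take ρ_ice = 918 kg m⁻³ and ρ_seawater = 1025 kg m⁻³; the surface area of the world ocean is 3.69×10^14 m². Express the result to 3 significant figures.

Required water volume = Δh × A = 0.74 m × 3.69×10^14 m² = 2.731×10^14 m³.
ρ_w = 1025 kg m⁻³, so the mass of water = 2.731×10^14 m³ × 1025 kg m⁻³ = 2.799×10^17 kg = 2.80×10^5 Gt (and the same mass of ice, by conservation).

≈ 2.80×10^5 Gt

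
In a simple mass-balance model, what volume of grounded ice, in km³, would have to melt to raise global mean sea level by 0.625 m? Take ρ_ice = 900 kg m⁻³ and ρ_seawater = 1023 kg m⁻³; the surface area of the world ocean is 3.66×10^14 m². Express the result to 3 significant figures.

Required water volume = Δh × A = 0.625 m × 3.66×10^14 m² = 2.288×10^14 m³ = 2.288×10^5 km³.
Ice volume = water volume × ρ_w/ρ_ice = 2.288×10^5 × 1023/900 = 2.60×10^5 km³.

≈ 2.60×10^5 km³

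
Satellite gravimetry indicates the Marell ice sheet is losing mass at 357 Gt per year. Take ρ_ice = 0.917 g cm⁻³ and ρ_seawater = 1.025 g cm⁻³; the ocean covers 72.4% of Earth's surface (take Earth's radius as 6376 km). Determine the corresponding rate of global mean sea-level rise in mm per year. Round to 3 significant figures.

ρ_w = 1.025 g cm⁻³ = 1025 kg m⁻³. Annual water volume added = 357 Gt / ρ_w = 3.570×10^14 kg / 1025 kg m⁻³ = 3.483×10^11 m³.
Δh per year = 3.483×10^11 / 3.70×10^14 = 9.42×10^-4 m = 0.942 mm.

≈ 0.942 mm/yr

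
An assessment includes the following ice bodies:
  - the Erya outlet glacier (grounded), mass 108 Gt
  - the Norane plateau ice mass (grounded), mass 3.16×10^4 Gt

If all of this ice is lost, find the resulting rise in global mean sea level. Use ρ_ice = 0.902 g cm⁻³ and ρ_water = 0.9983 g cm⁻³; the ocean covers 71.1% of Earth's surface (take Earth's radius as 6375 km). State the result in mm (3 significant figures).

Erya: 108 Gt = 1.080×10^14 kg; dividing by ρ_w = 0.9983 g cm⁻³ = 998.3 kg m⁻³ gives 1.082×10^11 m³ of water.
Norane: 3.16×10^4 Gt = 3.160×10^16 kg; dividing by ρ_w = 998.3 kg m⁻³ gives 3.165×10^13 m³ of water.
Total added water ≈ 3.176×10^13 m³ over 3.63×10^14 m² → Δh = 0.0875 m = 87.5 mm.

≈ 87.5 mm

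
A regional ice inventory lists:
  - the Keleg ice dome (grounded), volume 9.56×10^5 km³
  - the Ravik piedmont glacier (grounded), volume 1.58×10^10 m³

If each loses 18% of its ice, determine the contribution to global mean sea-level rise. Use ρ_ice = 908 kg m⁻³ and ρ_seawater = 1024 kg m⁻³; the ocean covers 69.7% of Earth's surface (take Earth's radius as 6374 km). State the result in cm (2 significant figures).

Keleg: 0.18 × 9.56×10^5 km³ × (908/1024) = 1.526×10^5 km³ of water.
Ravik: 0.18 × 1.58×10^10 m³ × (908/1024) = 2.522×10^9 m³ of water.
Total added water ≈ 1.526×10^14 m³ over 3.56×10^14 m² → Δh = 0.429 m = 43 cm.

≈ 43 cm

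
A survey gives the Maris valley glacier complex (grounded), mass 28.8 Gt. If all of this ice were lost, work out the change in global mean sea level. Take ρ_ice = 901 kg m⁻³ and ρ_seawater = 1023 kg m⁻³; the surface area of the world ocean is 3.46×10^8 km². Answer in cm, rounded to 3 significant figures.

≈ 8.14×10^-3 cm

Maris: 28.8 Gt = 2.880×10^13 kg; dividing by ρ_w = 1023 kg m⁻³ gives 2.815×10^10 m³ of water.
Spread over 3.46×10^14 m² of ocean, Δh = 2.815×10^10 / 3.46×10^14 = 8.14×10^-5 m = 8.14×10^-3 cm.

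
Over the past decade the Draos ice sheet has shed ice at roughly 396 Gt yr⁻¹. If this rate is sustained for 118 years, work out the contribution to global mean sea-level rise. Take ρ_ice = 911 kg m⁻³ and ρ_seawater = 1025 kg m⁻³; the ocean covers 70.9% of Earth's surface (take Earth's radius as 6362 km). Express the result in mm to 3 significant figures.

≈ 126 mm

Total mass lost = 396 Gt/yr × 118 yr = 4.673×10^4 Gt = 4.673×10^16 kg.
ρ_w = 1025 kg m⁻³, so water volume = 4.673×10^16 / 1025 = 4.559×10^13 m³.
Δh = 4.559×10^13 / 3.61×10^14 = 0.126 m = 126 mm.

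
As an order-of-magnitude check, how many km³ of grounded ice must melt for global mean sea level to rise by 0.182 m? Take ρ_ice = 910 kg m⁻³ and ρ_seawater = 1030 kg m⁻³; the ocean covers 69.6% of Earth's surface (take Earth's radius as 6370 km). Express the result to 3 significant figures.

≈ 7.31×10^4 km³

Required water volume = Δh × A = 0.182 m × 3.55×10^14 m² = 6.459×10^13 m³ = 6.459×10^4 km³.
Ice volume = water volume × ρ_w/ρ_ice = 6.459×10^4 × 1030/910 = 7.31×10^4 km³.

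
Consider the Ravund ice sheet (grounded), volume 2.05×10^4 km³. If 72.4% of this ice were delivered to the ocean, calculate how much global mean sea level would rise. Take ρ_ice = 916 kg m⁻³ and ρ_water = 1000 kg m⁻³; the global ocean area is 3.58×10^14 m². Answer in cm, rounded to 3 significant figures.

Ravund: 0.724 × 2.05×10^4 km³ × (916/1000) = 1.360×10^4 km³ of water.
Spread over 3.58×10^14 m² of ocean, Δh = 1.360×10^13 / 3.58×10^14 = 0.0380 m = 3.80 cm.

≈ 3.80 cm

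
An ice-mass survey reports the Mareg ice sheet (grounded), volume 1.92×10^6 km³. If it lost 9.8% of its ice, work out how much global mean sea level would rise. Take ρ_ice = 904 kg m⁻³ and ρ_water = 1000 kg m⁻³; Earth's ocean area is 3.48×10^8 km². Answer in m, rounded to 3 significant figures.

≈ 0.489 m

Mareg: 0.098 × 1.92×10^6 km³ × (904/1000) = 1.701×10^5 km³ of water.
Spread over 3.48×10^14 m² of ocean, Δh = 1.701×10^14 / 3.48×10^14 = 0.489 m.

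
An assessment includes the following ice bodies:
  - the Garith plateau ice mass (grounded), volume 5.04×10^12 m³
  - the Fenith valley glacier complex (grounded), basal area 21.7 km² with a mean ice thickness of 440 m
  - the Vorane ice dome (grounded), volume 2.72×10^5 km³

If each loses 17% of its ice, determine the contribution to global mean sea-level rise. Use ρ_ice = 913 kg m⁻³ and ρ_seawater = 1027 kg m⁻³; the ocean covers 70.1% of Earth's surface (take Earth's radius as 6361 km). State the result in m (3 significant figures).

Garith: 0.17 × 5.04×10^12 m³ × (913/1027) = 7.617×10^11 m³ of water.
Fenith: ice volume = 21.7 km² × 440 m = 9.548 km³; 0.17 × 9.548 × (913/1027) = 1.443 km³ of water.
Vorane: 0.17 × 2.72×10^5 km³ × (913/1027) = 4.111×10^4 km³ of water.
Total added water ≈ 4.187×10^13 m³ over 3.56×10^14 m² → Δh = 0.117 m.

≈ 0.117 m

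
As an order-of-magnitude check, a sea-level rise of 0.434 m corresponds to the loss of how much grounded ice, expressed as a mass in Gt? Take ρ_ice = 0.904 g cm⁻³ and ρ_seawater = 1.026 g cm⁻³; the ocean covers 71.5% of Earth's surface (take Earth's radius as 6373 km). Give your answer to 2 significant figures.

≈ 1.6×10^5 Gt

Required water volume = Δh × A = 0.434 m × 3.65×10^14 m² = 1.584×10^14 m³.
ρ_w = 1.026 g cm⁻³ = 1026 kg m⁻³, so the mass of water = 1.584×10^14 m³ × 1026 kg m⁻³ = 1.625×10^17 kg = 1.6×10^5 Gt (and the same mass of ice, by conservation).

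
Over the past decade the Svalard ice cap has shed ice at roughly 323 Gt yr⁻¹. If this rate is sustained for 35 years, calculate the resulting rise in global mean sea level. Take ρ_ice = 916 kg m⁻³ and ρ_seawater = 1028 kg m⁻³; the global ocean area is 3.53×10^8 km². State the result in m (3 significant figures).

Total mass lost = 323 Gt/yr × 35 yr = 1.130×10^4 Gt = 1.130×10^16 kg.
ρ_w = 1028 kg m⁻³, so water volume = 1.130×10^16 / 1028 = 1.100×10^13 m³.
Δh = 1.100×10^13 / 3.53×10^14 = 0.0312 m.

≈ 0.0312 m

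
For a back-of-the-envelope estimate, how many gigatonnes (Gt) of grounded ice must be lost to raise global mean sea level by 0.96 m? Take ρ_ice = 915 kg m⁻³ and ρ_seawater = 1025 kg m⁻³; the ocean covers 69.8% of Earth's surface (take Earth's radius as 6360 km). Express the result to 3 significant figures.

≈ 3.49×10^5 Gt

Required water volume = Δh × A = 0.96 m × 3.55×10^14 m² = 3.406×10^14 m³.
ρ_w = 1025 kg m⁻³, so the mass of water = 3.406×10^14 m³ × 1025 kg m⁻³ = 3.491×10^17 kg = 3.49×10^5 Gt (and the same mass of ice, by conservation).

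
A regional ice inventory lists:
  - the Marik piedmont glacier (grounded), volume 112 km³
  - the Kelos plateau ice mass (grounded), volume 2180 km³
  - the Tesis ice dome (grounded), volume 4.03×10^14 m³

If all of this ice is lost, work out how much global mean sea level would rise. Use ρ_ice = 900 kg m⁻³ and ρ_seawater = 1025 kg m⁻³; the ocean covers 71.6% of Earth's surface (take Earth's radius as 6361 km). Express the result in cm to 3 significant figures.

≈ 97.7 cm

Marik: 112 km³ × (900/1025) = 98.34 km³ of water.
Kelos: 2180 km³ × (900/1025) = 1914 km³ of water.
Tesis: 4.03×10^14 m³ × (900/1025) = 3.539×10^14 m³ of water.
Total added water ≈ 3.559×10^14 m³ over 3.64×10^14 m² → Δh = 0.977 m = 97.7 cm.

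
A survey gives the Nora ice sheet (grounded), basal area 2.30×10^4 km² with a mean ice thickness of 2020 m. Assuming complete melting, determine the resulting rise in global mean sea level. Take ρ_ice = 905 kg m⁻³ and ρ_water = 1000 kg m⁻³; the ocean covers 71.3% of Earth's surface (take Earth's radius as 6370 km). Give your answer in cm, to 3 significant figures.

≈ 11.6 cm

Nora: ice volume = 2.30×10^4 km² × 2020 m = 4.646×10^4 km³; 4.646×10^4 × (905/1000) = 4.205×10^4 km³ of water.
Spread over 3.64×10^14 m² of ocean, Δh = 4.205×10^13 / 3.64×10^14 = 0.116 m = 11.6 cm.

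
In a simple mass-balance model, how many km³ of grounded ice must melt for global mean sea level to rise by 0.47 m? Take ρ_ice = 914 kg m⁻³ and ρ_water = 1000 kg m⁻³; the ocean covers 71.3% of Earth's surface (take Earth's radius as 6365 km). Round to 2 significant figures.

Required water volume = Δh × A = 0.47 m × 3.63×10^14 m² = 1.706×10^14 m³ = 1.706×10^5 km³.
Ice volume = water volume × ρ_w/ρ_ice = 1.706×10^5 × 1000/914 = 1.9×10^5 km³.

≈ 1.9×10^5 km³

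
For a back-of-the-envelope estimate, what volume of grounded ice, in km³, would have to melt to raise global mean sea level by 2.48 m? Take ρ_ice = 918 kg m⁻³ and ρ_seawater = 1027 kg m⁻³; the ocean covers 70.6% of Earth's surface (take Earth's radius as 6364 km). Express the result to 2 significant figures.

≈ 1.0×10^6 km³

Required water volume = Δh × A = 2.48 m × 3.59×10^14 m² = 8.911×10^14 m³ = 8.911×10^5 km³.
Ice volume = water volume × ρ_w/ρ_ice = 8.911×10^5 × 1027/918 = 1.0×10^6 km³.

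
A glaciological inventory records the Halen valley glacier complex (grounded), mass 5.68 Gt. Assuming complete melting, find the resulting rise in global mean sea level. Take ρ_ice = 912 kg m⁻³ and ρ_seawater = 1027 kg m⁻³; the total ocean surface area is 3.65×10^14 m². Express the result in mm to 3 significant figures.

≈ 0.0152 mm

Halen: 5.68 Gt = 5.680×10^12 kg; dividing by ρ_w = 1027 kg m⁻³ gives 5.531×10^9 m³ of water.
Spread over 3.65×10^14 m² of ocean, Δh = 5.531×10^9 / 3.65×10^14 = 1.52×10^-5 m = 0.0152 mm.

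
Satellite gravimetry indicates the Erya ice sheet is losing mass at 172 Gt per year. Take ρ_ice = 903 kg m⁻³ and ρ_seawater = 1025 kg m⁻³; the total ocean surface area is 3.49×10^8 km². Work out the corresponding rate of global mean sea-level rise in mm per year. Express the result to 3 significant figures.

ρ_w = 1025 kg m⁻³. Annual water volume added = 172 Gt / ρ_w = 1.720×10^14 kg / 1025 kg m⁻³ = 1.678×10^11 m³.
Δh per year = 1.678×10^11 / 3.49×10^14 = 4.81×10^-4 m = 0.481 mm.

≈ 0.481 mm/yr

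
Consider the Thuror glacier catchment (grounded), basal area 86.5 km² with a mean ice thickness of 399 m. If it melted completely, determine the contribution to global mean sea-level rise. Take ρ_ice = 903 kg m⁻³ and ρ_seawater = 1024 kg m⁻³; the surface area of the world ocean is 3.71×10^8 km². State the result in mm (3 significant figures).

Thuror: ice volume = 86.5 km² × 399 m = 34.51 km³; 34.51 × (903/1024) = 30.44 km³ of water.
Spread over 3.71×10^14 m² of ocean, Δh = 3.044×10^10 / 3.71×10^14 = 8.20×10^-5 m = 0.0820 mm.

≈ 0.0820 mm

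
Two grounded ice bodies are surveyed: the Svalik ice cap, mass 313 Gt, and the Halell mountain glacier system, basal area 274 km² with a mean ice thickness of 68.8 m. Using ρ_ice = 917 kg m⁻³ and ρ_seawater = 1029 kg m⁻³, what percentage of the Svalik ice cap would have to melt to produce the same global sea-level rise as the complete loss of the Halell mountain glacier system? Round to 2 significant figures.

Equal sea-level rise means equal mass of meltwater, i.e. equal mass of ice lost.
Ice mass of Halell: 1.729×10^13 kg; ice mass of Svalik: 3.130×10^14 kg.
Fraction required = 1.729×10^13 / 3.130×10^14 = 0.0552 → 5.5 %.

≈ 5.5 %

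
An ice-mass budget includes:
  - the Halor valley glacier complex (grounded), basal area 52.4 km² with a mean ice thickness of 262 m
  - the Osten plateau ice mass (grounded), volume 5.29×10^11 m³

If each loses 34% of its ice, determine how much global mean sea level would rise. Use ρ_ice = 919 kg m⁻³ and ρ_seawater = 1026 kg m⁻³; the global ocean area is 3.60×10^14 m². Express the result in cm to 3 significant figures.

≈ 0.0459 cm

Halor: ice volume = 52.4 km² × 262 m = 13.73 km³; 0.34 × 13.73 × (919/1026) = 4.181 km³ of water.
Osten: 0.34 × 5.29×10^11 m³ × (919/1026) = 1.611×10^11 m³ of water.
Total added water ≈ 1.653×10^11 m³ over 3.60×10^14 m² → Δh = 4.59×10^-4 m = 0.0459 cm.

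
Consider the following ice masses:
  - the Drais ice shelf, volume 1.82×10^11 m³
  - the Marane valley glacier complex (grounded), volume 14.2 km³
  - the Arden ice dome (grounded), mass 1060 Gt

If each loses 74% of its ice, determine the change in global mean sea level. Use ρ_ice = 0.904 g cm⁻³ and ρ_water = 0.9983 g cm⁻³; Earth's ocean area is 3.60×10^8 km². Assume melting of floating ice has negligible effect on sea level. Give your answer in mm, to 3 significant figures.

The Drais ice shelf is floating and already displaces its own weight of water, so its melt adds essentially nothing to sea level.
Marane: 0.74 × 14.2 km³ × (904/998.3) = 9.515 km³ of water.
Arden: 0.74 × 1060 Gt = 7.844×10^14 kg; dividing by ρ_w = 0.9983 g cm⁻³ = 998.3 kg m⁻³ gives 7.857×10^11 m³ of water.
Total added water ≈ 7.953×10^11 m³ over 3.60×10^14 m² → Δh = 2.21×10^-3 m = 2.21 mm.

≈ 2.21 mm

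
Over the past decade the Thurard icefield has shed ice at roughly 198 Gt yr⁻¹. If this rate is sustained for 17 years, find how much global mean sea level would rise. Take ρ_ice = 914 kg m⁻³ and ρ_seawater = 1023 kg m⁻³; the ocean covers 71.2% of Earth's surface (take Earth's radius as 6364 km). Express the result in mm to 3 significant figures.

≈ 9.08 mm

Total mass lost = 198 Gt/yr × 17 yr = 3366 Gt = 3.366×10^15 kg.
ρ_w = 1023 kg m⁻³, so water volume = 3.366×10^15 / 1023 = 3.290×10^12 m³.
Δh = 3.290×10^12 / 3.62×10^14 = 9.08×10^-3 m = 9.08 mm.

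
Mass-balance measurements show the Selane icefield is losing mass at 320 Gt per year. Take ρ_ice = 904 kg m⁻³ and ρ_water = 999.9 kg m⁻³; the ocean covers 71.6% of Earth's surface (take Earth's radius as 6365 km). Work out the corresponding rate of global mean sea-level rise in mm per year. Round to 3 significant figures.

≈ 0.878 mm/yr

ρ_w = 999.9 kg m⁻³. Annual water volume added = 320 Gt / ρ_w = 3.200×10^14 kg / 999.9 kg m⁻³ = 3.200×10^11 m³.
Δh per year = 3.200×10^11 / 3.65×10^14 = 8.78×10^-4 m = 0.878 mm.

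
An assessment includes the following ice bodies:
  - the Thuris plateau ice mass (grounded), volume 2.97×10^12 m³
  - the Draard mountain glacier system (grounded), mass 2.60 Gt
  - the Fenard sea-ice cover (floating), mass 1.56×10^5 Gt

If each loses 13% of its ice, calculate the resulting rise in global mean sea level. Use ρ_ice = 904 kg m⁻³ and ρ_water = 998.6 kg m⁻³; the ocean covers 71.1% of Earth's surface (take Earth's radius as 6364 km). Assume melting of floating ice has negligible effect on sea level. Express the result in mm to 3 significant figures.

≈ 0.967 mm

Thuris: 0.13 × 2.97×10^12 m³ × (904/998.6) = 3.495×10^11 m³ of water.
Draard: 0.13 × 2.60 Gt = 3.380×10^11 kg; dividing by ρ_w = 998.6 kg m⁻³ gives 3.385×10^8 m³ of water.
The Fenard sea-ice cover is floating and already displaces its own weight of water, so its melt adds essentially nothing to sea level.
Total added water ≈ 3.499×10^11 m³ over 3.62×10^14 m² → Δh = 9.67×10^-4 m = 0.967 mm.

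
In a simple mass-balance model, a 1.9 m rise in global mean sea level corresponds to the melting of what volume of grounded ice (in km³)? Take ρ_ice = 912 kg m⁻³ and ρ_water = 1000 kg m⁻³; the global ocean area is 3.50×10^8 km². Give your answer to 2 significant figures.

≈ 7.3×10^5 km³

Required water volume = Δh × A = 1.9 m × 3.50×10^14 m² = 6.650×10^14 m³ = 6.650×10^5 km³.
Ice volume = water volume × ρ_w/ρ_ice = 6.650×10^5 × 1000/912 = 7.3×10^5 km³.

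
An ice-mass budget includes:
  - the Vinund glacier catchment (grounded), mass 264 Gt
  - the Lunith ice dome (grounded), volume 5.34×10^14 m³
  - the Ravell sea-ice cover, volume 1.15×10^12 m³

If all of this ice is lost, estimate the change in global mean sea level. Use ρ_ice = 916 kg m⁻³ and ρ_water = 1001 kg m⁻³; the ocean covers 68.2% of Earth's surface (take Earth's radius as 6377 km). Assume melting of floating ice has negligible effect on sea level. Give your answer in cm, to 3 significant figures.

≈ 140 cm

Vinund: 264 Gt = 2.640×10^14 kg; dividing by ρ_w = 1001 kg m⁻³ gives 2.637×10^11 m³ of water.
Lunith: 5.34×10^14 m³ × (916/1001) = 4.887×10^14 m³ of water.
The Ravell sea-ice cover is floating and already displaces its own weight of water, so its melt adds essentially nothing to sea level.
Total added water ≈ 4.889×10^14 m³ over 3.49×10^14 m² → Δh = 1.40 m = 140 cm.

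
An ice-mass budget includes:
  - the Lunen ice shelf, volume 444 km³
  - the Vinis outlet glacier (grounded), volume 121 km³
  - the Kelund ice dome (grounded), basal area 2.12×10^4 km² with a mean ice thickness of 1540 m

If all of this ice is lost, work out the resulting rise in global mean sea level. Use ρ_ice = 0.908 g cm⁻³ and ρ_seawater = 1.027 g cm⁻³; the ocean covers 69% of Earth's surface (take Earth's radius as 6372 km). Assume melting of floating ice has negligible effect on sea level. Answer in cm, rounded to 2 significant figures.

The Lunen ice shelf is floating and already displaces its own weight of water, so its melt adds essentially nothing to sea level.
Vinis: 121 km³ × (908/1027) = 107.0 km³ of water.
Kelund: ice volume = 2.12×10^4 km² × 1540 m = 3.265×10^4 km³; 3.265×10^4 × (908/1027) = 2.887×10^4 km³ of water.
Total added water ≈ 2.897×10^13 m³ over 3.52×10^14 m² → Δh = 0.0823 m = 8.2 cm.

≈ 8.2 cm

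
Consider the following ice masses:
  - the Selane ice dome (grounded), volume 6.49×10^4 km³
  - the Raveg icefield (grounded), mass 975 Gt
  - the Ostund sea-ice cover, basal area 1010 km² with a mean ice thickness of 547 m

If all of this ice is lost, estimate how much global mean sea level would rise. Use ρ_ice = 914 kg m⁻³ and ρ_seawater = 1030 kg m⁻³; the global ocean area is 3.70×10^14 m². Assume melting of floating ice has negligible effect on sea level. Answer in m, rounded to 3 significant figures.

≈ 0.158 m

Selane: 6.49×10^4 km³ × (914/1030) = 5.759×10^4 km³ of water.
Raveg: 975 Gt = 9.750×10^14 kg; dividing by ρ_w = 1030 kg m⁻³ gives 9.466×10^11 m³ of water.
The Ostund sea-ice cover is floating and already displaces its own weight of water, so its melt adds essentially nothing to sea level.
Total added water ≈ 5.854×10^13 m³ over 3.70×10^14 m² → Δh = 0.158 m.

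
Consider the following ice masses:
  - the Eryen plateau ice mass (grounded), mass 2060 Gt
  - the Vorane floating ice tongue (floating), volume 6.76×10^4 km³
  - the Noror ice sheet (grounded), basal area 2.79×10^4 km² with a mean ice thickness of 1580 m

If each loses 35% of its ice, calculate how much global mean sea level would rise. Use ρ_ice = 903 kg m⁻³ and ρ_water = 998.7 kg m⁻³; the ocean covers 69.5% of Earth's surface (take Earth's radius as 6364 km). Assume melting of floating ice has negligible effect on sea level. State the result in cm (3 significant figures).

≈ 4.15 cm

Eryen: 0.35 × 2060 Gt = 7.210×10^14 kg; dividing by ρ_w = 998.7 kg m⁻³ gives 7.219×10^11 m³ of water.
The Vorane floating ice tongue is floating and already displaces its own weight of water, so its melt adds essentially nothing to sea level.
Noror: ice volume = 2.79×10^4 km² × 1580 m = 4.408×10^4 km³; 0.35 × 4.408×10^4 × (903/998.7) = 1.395×10^4 km³ of water.
Total added water ≈ 1.467×10^13 m³ over 3.54×10^14 m² → Δh = 0.0415 m = 4.15 cm.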